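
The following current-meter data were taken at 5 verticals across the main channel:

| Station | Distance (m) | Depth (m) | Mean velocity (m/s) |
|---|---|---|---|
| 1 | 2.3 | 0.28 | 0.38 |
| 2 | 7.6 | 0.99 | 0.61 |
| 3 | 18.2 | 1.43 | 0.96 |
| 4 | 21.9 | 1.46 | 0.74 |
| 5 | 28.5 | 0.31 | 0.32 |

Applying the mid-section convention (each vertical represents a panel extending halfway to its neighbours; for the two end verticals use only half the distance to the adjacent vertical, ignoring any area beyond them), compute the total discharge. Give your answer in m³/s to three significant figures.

20.8 m³/s

w_1 = (7.6 − 2.3)/2 = 2.65 m; q_1 = 0.38 × 0.28 × 2.65 = 0.2820 m³/s
w_2 = (18.2 − 2.3)/2 = 7.95 m; q_2 = 0.61 × 0.99 × 7.95 = 4.801 m³/s
w_3 = (21.9 − 7.6)/2 = 7.15 m; q_3 = 0.96 × 1.43 × 7.15 = 9.816 m³/s
w_4 = (28.5 − 18.2)/2 = 5.15 m; q_4 = 0.74 × 1.46 × 5.15 = 5.564 m³/s
w_5 = (28.5 − 21.9)/2 = 3.3 m; q_5 = 0.32 × 0.31 × 3.3 = 0.3274 m³/s
Q = Σ qᵢ = 20.79 m³/s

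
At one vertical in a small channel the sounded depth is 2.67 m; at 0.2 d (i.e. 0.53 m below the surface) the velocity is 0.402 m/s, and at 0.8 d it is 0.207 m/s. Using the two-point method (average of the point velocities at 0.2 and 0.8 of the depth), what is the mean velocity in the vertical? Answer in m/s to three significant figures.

0.305 m/s

v̄ = (0.402 + 0.207) / 2 = 0.3045 m/s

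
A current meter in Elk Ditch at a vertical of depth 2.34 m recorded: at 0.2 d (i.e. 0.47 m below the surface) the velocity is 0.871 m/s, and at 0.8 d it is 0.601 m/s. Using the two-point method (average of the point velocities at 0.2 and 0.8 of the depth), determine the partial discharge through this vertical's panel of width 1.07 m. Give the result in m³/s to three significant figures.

v̄ = (0.871 + 0.601) / 2 = 0.7360 m/s
q = v̄ × d × w = 0.7360 × 2.34 × 1.07 = 1.843 m³/s

1.84 m³/s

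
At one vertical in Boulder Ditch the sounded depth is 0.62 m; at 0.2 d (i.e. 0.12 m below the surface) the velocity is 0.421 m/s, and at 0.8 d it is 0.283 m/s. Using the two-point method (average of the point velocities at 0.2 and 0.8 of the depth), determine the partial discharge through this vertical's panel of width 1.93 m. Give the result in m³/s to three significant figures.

0.421 m³/s

v̄ = (0.421 + 0.283) / 2 = 0.3520 m/s
q = v̄ × d × w = 0.3520 × 0.62 × 1.93 = 0.4212 m³/s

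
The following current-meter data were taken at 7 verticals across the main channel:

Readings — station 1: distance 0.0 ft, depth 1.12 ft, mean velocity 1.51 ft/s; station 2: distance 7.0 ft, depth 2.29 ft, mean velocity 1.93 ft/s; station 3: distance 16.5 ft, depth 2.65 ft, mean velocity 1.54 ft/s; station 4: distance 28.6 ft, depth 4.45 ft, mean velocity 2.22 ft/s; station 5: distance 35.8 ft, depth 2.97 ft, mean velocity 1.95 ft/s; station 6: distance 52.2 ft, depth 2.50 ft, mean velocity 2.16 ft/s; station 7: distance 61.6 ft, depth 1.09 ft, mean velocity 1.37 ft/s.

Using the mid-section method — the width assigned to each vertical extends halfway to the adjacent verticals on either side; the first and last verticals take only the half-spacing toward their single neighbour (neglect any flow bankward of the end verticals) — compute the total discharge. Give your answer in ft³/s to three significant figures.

w_1 = (7.0 − 0.0)/2 = 3.5 ft; q_1 = 1.51 × 1.12 × 3.5 = 5.919 ft³/s
w_2 = (16.5 − 0.0)/2 = 8.25 ft; q_2 = 1.93 × 2.29 × 8.25 = 36.46 ft³/s
w_3 = (28.6 − 7.0)/2 = 10.8 ft; q_3 = 1.54 × 2.65 × 10.8 = 44.07 ft³/s
w_4 = (35.8 − 16.5)/2 = 9.65 ft; q_4 = 2.22 × 4.45 × 9.65 = 95.33 ft³/s
w_5 = (52.2 − 28.6)/2 = 11.8 ft; q_5 = 1.95 × 2.97 × 11.8 = 68.34 ft³/s
w_6 = (61.6 − 35.8)/2 = 12.9 ft; q_6 = 2.16 × 2.50 × 12.9 = 69.66 ft³/s
w_7 = (61.6 − 52.2)/2 = 4.7 ft; q_7 = 1.37 × 1.09 × 4.7 = 7.019 ft³/s
Q = Σ qᵢ = 326.8 ft³/s

327 ft³/s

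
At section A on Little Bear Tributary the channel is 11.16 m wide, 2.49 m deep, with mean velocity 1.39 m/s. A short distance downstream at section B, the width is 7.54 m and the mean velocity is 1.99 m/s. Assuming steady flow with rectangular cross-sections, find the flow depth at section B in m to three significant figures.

Q = A₁V₁ = (11.16×2.49) × 1.39 = 38.63 m³/s
d₂ = Q/(b₂ V₂) = 38.63/(7.54×1.99) = 2.574 m

2.57 m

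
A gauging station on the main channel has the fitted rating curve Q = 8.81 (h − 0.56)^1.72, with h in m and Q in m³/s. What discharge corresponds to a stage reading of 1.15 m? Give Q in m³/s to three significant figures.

3.56 m³/s

Q = 8.81 × (1.15 − 0.56)^1.72 = 8.81 × 0.59^1.72 = 3.555 m³/s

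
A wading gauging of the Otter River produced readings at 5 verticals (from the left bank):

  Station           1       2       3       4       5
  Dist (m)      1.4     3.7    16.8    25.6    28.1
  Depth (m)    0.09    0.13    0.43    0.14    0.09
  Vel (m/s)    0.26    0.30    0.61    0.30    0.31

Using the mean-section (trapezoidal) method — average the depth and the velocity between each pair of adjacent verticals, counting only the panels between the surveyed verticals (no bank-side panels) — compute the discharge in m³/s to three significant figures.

Panel 1-2: Δb = 2.3 m, d̄ = (0.09+0.13)/2 = 0.11, v̄ = (0.26+0.30)/2 = 0.28 → q = 2.3×0.11×0.28 = 0.07084 m³/s
Panel 2-3: Δb = 13.1 m, d̄ = (0.13+0.43)/2 = 0.28, v̄ = (0.30+0.61)/2 = 0.455 → q = 13.1×0.28×0.455 = 1.669 m³/s
Panel 3-4: Δb = 8.8 m, d̄ = (0.43+0.14)/2 = 0.285, v̄ = (0.61+0.30)/2 = 0.455 → q = 8.8×0.285×0.455 = 1.141 m³/s
Panel 4-5: Δb = 2.5 m, d̄ = (0.14+0.09)/2 = 0.115, v̄ = (0.30+0.31)/2 = 0.305 → q = 2.5×0.115×0.305 = 0.08769 m³/s
Q = Σ q = 2.969 m³/s

2.97 m³/s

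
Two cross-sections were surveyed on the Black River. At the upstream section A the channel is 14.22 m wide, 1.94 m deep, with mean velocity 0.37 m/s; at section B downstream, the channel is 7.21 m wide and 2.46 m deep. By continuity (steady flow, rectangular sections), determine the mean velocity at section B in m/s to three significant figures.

0.575 m/s

Q = A₁V₁ = (14.22×1.94) × 0.37 = 10.21 m³/s
A₂ = 7.21 × 2.46 = 17.74 m²
V₂ = Q/A₂ = 10.21/17.74 = 0.5755 m/s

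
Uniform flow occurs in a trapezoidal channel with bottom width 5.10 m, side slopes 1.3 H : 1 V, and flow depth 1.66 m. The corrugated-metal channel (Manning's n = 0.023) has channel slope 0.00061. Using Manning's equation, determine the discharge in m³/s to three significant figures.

14.1 m³/s

A = (b + z·y)·y = (5.10 + 1.3×1.66)×1.66 = 12.05 m²
P = b + 2y√(1+z²) = 5.10 + 2×1.66×√(1+1.3²) = 10.55 m
R = A/P = 12.05/10.55 = 1.143 m
Q = (1/n)·A·R^(2/3)·S^(1/2) = (1/0.023) × 12.05 × 1.143^(2/3) × 0.00061^(1/2) = 14.14 m³/s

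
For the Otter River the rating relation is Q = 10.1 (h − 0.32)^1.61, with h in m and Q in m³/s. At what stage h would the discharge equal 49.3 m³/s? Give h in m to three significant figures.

h − h₀ = (Q/C)^(1/b) = (49.3/10.1)^(1/1.61) = 2.677 m
h = 0.32 + 2.677 = 2.997 m

3.00 m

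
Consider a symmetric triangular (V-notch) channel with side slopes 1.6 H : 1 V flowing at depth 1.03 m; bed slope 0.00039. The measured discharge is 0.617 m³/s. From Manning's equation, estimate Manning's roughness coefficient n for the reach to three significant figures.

0.0313

A = z·y² = 1.6×1.03² = 1.697 m²
P = 2y√(1+z²) = 2×1.03×√(1+1.6²) = 3.887 m
R = A/P = 1.697/3.887 = 0.4367 m
n = (1/Q)·A·R^(2/3)·S^(1/2) = (1/0.617) × 1.697 × 0.5756 × 0.01975 = 0.03127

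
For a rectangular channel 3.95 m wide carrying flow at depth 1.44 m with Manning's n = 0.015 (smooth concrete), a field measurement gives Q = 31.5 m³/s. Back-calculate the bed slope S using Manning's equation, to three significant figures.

A = b·y = 3.95 × 1.44 = 5.688 m²
P = b + 2y = 3.95 + 2×1.44 = 6.830 m
R = A/P = 5.688/6.830 = 0.8328 m
S = (Q·n / (1·A·R^(2/3)))² = (31.5×0.015 / (1×5.688×0.8852))² = 0.008807

0.00881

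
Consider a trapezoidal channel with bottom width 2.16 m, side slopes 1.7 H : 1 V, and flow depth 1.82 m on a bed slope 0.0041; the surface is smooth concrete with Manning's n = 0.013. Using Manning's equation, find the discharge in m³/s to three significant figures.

47.8 m³/s

A = (b + z·y)·y = (2.16 + 1.7×1.82)×1.82 = 9.562 m²
P = b + 2y√(1+z²) = 2.16 + 2×1.82×√(1+1.7²) = 9.339 m
R = A/P = 9.562/9.339 = 1.024 m
Q = (1/n)·A·R^(2/3)·S^(1/2) = (1/0.013) × 9.562 × 1.024^(2/3) × 0.0041^(1/2) = 47.85 m³/s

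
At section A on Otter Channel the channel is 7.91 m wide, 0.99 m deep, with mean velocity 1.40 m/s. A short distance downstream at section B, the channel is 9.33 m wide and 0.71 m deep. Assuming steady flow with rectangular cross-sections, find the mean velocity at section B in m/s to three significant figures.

1.66 m/s

Q = A₁V₁ = (7.91×0.99) × 1.40 = 10.96 m³/s
A₂ = 9.33 × 0.71 = 6.624 m²
V₂ = Q/A₂ = 10.96/6.624 = 1.655 m/s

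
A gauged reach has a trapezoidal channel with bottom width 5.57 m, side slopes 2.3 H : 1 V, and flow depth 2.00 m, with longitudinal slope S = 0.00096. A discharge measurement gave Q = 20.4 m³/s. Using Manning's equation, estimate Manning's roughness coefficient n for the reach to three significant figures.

A = (b + z·y)·y = (5.57 + 2.3×2.00)×2.00 = 20.34 m²
P = b + 2y√(1+z²) = 5.57 + 2×2.00×√(1+2.3²) = 15.60 m
R = A/P = 20.34/15.60 = 1.304 m
n = (1/Q)·A·R^(2/3)·S^(1/2) = (1/20.4) × 20.34 × 1.193 × 0.03098 = 0.03687

0.0369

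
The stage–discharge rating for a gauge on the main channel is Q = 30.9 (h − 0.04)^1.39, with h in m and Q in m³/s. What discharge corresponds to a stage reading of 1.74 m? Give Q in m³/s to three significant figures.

64.6 m³/s

Q = 30.9 × (1.74 − 0.04)^1.39 = 30.9 × 1.7^1.39 = 64.61 m³/s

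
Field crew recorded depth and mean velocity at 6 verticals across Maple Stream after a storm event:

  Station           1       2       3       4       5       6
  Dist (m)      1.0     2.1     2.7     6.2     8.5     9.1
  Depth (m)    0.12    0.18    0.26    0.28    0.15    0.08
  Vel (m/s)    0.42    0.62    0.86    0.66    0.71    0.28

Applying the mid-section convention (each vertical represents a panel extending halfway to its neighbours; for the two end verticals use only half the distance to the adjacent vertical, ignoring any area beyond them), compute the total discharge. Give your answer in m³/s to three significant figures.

w_1 = (2.1 − 1.0)/2 = 0.55 m; q_1 = 0.42 × 0.12 × 0.55 = 0.02772 m³/s
w_2 = (2.7 − 1.0)/2 = 0.85 m; q_2 = 0.62 × 0.18 × 0.85 = 0.09486 m³/s
w_3 = (6.2 − 2.1)/2 = 2.05 m; q_3 = 0.86 × 0.26 × 2.05 = 0.4584 m³/s
w_4 = (8.5 − 2.7)/2 = 2.9 m; q_4 = 0.66 × 0.28 × 2.9 = 0.5359 m³/s
w_5 = (9.1 − 6.2)/2 = 1.45 m; q_5 = 0.71 × 0.15 × 1.45 = 0.1544 m³/s
w_6 = (9.1 − 8.5)/2 = 0.3 m; q_6 = 0.28 × 0.08 × 0.3 = 0.006720 m³/s
Q = Σ qᵢ = 1.278 m³/s

1.28 m³/s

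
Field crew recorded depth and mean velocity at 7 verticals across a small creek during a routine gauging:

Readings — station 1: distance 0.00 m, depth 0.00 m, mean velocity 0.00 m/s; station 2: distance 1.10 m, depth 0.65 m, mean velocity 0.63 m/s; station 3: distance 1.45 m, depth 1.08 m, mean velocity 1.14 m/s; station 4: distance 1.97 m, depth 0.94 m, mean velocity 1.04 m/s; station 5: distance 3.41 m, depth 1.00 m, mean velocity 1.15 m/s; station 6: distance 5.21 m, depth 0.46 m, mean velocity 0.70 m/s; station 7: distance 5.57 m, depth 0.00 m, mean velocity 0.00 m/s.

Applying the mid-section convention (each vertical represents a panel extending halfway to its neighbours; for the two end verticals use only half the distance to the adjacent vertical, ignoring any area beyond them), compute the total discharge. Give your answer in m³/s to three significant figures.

w_2 = (1.45 − 0.00)/2 = 0.725 m; q_2 = 0.63 × 0.65 × 0.725 = 0.2969 m³/s
w_3 = (1.97 − 1.10)/2 = 0.435 m; q_3 = 1.14 × 1.08 × 0.435 = 0.5356 m³/s
w_4 = (3.41 − 1.45)/2 = 0.98 m; q_4 = 1.04 × 0.94 × 0.98 = 0.9580 m³/s
w_5 = (5.21 − 1.97)/2 = 1.62 m; q_5 = 1.15 × 1.00 × 1.62 = 1.863 m³/s
w_6 = (5.57 − 3.41)/2 = 1.08 m; q_6 = 0.70 × 0.46 × 1.08 = 0.3478 m³/s
Stations 1, 7 contribute zero (depth or velocity is 0).
Q = Σ qᵢ = 4.001 m³/s

4.00 m³/s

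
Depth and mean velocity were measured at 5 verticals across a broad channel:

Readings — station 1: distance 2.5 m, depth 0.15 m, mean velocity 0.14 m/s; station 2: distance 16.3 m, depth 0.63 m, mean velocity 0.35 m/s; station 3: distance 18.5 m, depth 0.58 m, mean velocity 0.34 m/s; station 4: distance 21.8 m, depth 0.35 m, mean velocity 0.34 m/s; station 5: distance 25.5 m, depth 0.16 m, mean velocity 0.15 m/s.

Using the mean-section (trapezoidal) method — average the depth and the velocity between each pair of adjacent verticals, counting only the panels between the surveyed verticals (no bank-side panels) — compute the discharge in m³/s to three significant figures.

2.53 m³/s

Panel 1-2: Δb = 13.8 m, d̄ = (0.15+0.63)/2 = 0.39, v̄ = (0.14+0.35)/2 = 0.245 → q = 13.8×0.39×0.245 = 1.319 m³/s
Panel 2-3: Δb = 2.2 m, d̄ = (0.63+0.58)/2 = 0.605, v̄ = (0.35+0.34)/2 = 0.345 → q = 2.2×0.605×0.345 = 0.4592 m³/s
Panel 3-4: Δb = 3.3 m, d̄ = (0.58+0.35)/2 = 0.465, v̄ = (0.34+0.34)/2 = 0.34 → q = 3.3×0.465×0.34 = 0.5217 m³/s
Panel 4-5: Δb = 3.7 m, d̄ = (0.35+0.16)/2 = 0.255, v̄ = (0.34+0.15)/2 = 0.245 → q = 3.7×0.255×0.245 = 0.2312 m³/s
Q = Σ q = 2.531 m³/s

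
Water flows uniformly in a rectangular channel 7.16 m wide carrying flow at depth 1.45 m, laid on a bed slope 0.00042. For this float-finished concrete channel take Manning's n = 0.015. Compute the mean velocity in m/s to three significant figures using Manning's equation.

A = b·y = 7.16 × 1.45 = 10.38 m²
P = b + 2y = 7.16 + 2×1.45 = 10.06 m
R = A/P = 10.38/10.06 = 1.032 m
Q = (1/n)·A·R^(2/3)·S^(1/2) = (1/0.015) × 10.38 × 1.032^(2/3) × 0.00042^(1/2) = 14.49 m³/s
V = Q/A = 14.49/10.38 = 1.395 m/s

1.40 m/s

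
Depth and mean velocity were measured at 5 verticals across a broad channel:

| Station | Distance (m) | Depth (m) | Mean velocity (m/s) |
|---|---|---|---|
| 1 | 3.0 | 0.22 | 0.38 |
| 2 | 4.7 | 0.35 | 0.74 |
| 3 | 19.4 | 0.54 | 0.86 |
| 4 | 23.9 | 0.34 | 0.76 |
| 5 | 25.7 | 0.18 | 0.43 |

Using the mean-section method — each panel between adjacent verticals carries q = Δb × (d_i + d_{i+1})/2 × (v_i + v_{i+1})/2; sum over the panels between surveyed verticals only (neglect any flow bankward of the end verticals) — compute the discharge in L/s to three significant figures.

7390 L/s

Panel 1-2: Δb = 1.7 m, d̄ = (0.22+0.35)/2 = 0.285, v̄ = (0.38+0.74)/2 = 0.56 → q = 1.7×0.285×0.56 = 0.2713 m³/s
Panel 2-3: Δb = 14.7 m, d̄ = (0.35+0.54)/2 = 0.445, v̄ = (0.74+0.86)/2 = 0.8 → q = 14.7×0.445×0.8 = 5.233 m³/s
Panel 3-4: Δb = 4.5 m, d̄ = (0.54+0.34)/2 = 0.44, v̄ = (0.86+0.76)/2 = 0.81 → q = 4.5×0.44×0.81 = 1.604 m³/s
Panel 4-5: Δb = 1.8 m, d̄ = (0.34+0.18)/2 = 0.26, v̄ = (0.76+0.43)/2 = 0.595 → q = 1.8×0.26×0.595 = 0.2785 m³/s
Q = Σ q = 7.387 m³/s
= 7.387 × 1000 = 7387 L/s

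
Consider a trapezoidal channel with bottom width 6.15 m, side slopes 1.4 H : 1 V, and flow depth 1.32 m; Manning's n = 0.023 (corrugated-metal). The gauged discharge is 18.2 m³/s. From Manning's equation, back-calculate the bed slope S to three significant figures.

0.00160

A = (b + z·y)·y = (6.15 + 1.4×1.32)×1.32 = 10.56 m²
P = b + 2y√(1+z²) = 6.15 + 2×1.32×√(1+1.4²) = 10.69 m
R = A/P = 10.56/10.69 = 0.9874 m
S = (Q·n / (1·A·R^(2/3)))² = (18.2×0.023 / (1×10.56×0.9916))² = 0.001599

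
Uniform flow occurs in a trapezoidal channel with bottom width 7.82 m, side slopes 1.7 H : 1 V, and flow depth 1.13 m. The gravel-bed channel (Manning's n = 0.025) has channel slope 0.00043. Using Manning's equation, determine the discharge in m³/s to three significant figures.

8.49 m³/s

A = (b + z·y)·y = (7.82 + 1.7×1.13)×1.13 = 11.01 m²
P = b + 2y√(1+z²) = 7.82 + 2×1.13×√(1+1.7²) = 12.28 m
R = A/P = 11.01/12.28 = 0.8966 m
Q = (1/n)·A·R^(2/3)·S^(1/2) = (1/0.025) × 11.01 × 0.8966^(2/3) × 0.00043^(1/2) = 8.489 m³/s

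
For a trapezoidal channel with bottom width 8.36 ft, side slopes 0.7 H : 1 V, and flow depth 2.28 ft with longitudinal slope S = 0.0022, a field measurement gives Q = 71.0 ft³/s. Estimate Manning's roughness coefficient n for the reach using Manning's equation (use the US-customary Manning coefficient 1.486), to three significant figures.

A = (b + z·y)·y = (8.36 + 0.7×2.28)×2.28 = 22.70 ft²
P = b + 2y√(1+z²) = 8.36 + 2×2.28×√(1+0.7²) = 13.93 ft
R = A/P = 22.70/13.93 = 1.630 ft
n = (1.486/Q)·A·R^(2/3)·S^(1/2) = (1.486/71.0) × 22.70 × 1.385 × 0.04690 = 0.03086

0.0309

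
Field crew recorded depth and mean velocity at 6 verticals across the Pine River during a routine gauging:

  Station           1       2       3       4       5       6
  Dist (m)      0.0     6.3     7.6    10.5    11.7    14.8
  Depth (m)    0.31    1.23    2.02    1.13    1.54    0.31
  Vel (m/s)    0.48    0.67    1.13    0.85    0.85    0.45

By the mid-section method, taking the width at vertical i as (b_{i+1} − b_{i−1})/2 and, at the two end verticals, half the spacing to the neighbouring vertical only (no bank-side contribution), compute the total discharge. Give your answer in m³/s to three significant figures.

13.4 m³/s

w_1 = (6.3 − 0.0)/2 = 3.15 m; q_1 = 0.48 × 0.31 × 3.15 = 0.4687 m³/s
w_2 = (7.6 − 0.0)/2 = 3.8 m; q_2 = 0.67 × 1.23 × 3.8 = 3.132 m³/s
w_3 = (10.5 − 6.3)/2 = 2.1 m; q_3 = 1.13 × 2.02 × 2.1 = 4.793 m³/s
w_4 = (11.7 − 7.6)/2 = 2.05 m; q_4 = 0.85 × 1.13 × 2.05 = 1.969 m³/s
w_5 = (14.8 − 10.5)/2 = 2.15 m; q_5 = 0.85 × 1.54 × 2.15 = 2.814 m³/s
w_6 = (14.8 − 11.7)/2 = 1.55 m; q_6 = 0.45 × 0.31 × 1.55 = 0.2162 m³/s
Q = Σ qᵢ = 13.39 m³/s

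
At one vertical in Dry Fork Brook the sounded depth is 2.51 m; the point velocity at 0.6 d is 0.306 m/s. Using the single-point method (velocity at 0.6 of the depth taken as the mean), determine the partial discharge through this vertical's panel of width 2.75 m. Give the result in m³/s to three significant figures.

v̄ = v₀.₆ = 0.306 m/s
q = v̄ × d × w = 0.3060 × 2.51 × 2.75 = 2.112 m³/s

2.11 m³/s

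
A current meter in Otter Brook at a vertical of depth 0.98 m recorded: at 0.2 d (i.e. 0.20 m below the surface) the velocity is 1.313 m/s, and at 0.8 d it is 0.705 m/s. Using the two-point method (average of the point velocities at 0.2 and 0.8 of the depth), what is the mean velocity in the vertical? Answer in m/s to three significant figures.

1.01 m/s

v̄ = (1.313 + 0.705) / 2 = 1.009 m/s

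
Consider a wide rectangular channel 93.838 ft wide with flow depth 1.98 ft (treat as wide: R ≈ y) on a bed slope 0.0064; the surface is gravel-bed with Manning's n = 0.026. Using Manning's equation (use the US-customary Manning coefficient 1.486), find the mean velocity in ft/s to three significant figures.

A = b·y = 93.838 × 1.98 = 185.8 ft²
Wide channel: R ≈ y = 1.98 ft
Q = (1.486/n)·A·R^(2/3)·S^(1/2) = (1.486/0.026) × 185.8 × 1.980^(2/3) × 0.0064^(1/2) = 1340 ft³/s
V = Q/A = 1340/185.8 = 7.210 ft/s

7.21 ft/s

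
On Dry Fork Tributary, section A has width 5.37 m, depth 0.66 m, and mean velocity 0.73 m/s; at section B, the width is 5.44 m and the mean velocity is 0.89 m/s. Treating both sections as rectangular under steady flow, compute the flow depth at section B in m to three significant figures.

0.534 m

Q = A₁V₁ = (5.37×0.66) × 0.73 = 2.587 m³/s
d₂ = Q/(b₂ V₂) = 2.587/(5.44×0.89) = 0.5344 m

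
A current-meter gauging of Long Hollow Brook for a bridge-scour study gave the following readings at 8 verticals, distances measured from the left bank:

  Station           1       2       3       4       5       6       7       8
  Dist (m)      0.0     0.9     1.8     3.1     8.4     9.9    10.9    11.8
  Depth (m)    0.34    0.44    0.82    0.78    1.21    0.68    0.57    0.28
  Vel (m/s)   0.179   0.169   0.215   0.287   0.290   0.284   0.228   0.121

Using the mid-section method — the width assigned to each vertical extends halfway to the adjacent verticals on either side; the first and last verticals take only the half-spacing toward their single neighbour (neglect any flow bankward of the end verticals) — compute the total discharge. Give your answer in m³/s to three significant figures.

w_1 = (0.9 − 0.0)/2 = 0.45 m; q_1 = 0.179 × 0.34 × 0.45 = 0.02739 m³/s
w_2 = (1.8 − 0.0)/2 = 0.9 m; q_2 = 0.169 × 0.44 × 0.9 = 0.06692 m³/s
w_3 = (3.1 − 0.9)/2 = 1.1 m; q_3 = 0.215 × 0.82 × 1.1 = 0.1939 m³/s
w_4 = (8.4 − 1.8)/2 = 3.3 m; q_4 = 0.287 × 0.78 × 3.3 = 0.7387 m³/s
w_5 = (9.9 − 3.1)/2 = 3.4 m; q_5 = 0.290 × 1.21 × 3.4 = 1.193 m³/s
w_6 = (10.9 − 8.4)/2 = 1.25 m; q_6 = 0.284 × 0.68 × 1.25 = 0.2414 m³/s
w_7 = (11.8 − 9.9)/2 = 0.95 m; q_7 = 0.228 × 0.57 × 0.95 = 0.1235 m³/s
w_8 = (11.8 − 10.9)/2 = 0.45 m; q_8 = 0.121 × 0.28 × 0.45 = 0.01525 m³/s
Q = Σ qᵢ = 2.600 m³/s

2.60 m³/s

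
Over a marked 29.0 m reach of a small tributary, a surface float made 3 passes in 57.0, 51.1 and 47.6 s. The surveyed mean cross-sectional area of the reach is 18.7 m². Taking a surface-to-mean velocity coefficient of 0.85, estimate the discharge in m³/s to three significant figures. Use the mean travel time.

t̄ = (57.0 + 51.1 + 47.6) / 3 = 51.9 s
v_surface = L / t̄ = 29.0 / 51.9 = 0.5588 m/s
v_mean = 0.85 × 0.5588 = 0.4750 m/s
Q = A × v_mean = 18.7 × 0.4750 = 8.882 m³/s

8.88 m³/s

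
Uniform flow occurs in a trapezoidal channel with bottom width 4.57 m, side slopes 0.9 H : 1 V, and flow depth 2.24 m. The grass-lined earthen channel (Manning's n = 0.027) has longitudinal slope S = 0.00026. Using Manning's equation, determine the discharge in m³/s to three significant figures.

11.0 m³/s

A = (b + z·y)·y = (4.57 + 0.9×2.24)×2.24 = 14.75 m²
P = b + 2y√(1+z²) = 4.57 + 2×2.24×√(1+0.9²) = 10.60 m
R = A/P = 14.75/10.60 = 1.392 m
Q = (1/n)·A·R^(2/3)·S^(1/2) = (1/0.027) × 14.75 × 1.392^(2/3) × 0.00026^(1/2) = 10.98 m³/s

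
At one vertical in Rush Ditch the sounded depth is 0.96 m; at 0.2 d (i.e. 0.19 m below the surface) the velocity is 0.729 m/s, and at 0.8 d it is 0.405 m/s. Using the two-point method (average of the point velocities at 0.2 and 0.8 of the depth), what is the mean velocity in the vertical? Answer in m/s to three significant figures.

0.567 m/s

v̄ = (0.729 + 0.405) / 2 = 0.5670 m/s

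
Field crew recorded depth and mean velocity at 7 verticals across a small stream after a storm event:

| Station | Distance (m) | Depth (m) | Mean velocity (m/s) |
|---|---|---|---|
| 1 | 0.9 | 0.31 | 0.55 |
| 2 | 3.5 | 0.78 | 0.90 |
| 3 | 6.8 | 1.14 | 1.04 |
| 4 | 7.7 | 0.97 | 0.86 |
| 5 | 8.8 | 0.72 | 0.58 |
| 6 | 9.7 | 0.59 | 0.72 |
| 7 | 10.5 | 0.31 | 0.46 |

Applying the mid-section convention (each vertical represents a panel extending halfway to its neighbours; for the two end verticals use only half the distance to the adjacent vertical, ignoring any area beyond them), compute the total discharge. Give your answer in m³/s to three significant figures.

6.45 m³/s

w_1 = (3.5 − 0.9)/2 = 1.3 m; q_1 = 0.55 × 0.31 × 1.3 = 0.2217 m³/s
w_2 = (6.8 − 0.9)/2 = 2.95 m; q_2 = 0.90 × 0.78 × 2.95 = 2.071 m³/s
w_3 = (7.7 − 3.5)/2 = 2.1 m; q_3 = 1.04 × 1.14 × 2.1 = 2.490 m³/s
w_4 = (8.8 − 6.8)/2 = 1 m; q_4 = 0.86 × 0.97 × 1 = 0.8342 m³/s
w_5 = (9.7 − 7.7)/2 = 1 m; q_5 = 0.58 × 0.72 × 1 = 0.4176 m³/s
w_6 = (10.5 − 8.8)/2 = 0.85 m; q_6 = 0.72 × 0.59 × 0.85 = 0.3611 m³/s
w_7 = (10.5 − 9.7)/2 = 0.4 m; q_7 = 0.46 × 0.31 × 0.4 = 0.05704 m³/s
Q = Σ qᵢ = 6.452 m³/s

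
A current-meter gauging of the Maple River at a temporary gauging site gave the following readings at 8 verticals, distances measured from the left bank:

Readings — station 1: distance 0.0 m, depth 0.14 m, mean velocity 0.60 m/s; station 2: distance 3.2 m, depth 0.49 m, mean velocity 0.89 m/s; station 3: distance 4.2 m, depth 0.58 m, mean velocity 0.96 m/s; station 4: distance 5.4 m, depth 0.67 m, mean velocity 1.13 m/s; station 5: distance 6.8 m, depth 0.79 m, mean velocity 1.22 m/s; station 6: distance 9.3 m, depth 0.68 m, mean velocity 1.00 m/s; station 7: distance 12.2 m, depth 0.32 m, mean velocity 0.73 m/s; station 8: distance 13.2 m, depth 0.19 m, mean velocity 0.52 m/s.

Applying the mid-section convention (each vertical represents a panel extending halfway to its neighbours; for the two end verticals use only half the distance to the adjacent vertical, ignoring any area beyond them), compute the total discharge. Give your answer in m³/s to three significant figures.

w_1 = (3.2 − 0.0)/2 = 1.6 m; q_1 = 0.60 × 0.14 × 1.6 = 0.1344 m³/s
w_2 = (4.2 − 0.0)/2 = 2.1 m; q_2 = 0.89 × 0.49 × 2.1 = 0.9158 m³/s
w_3 = (5.4 − 3.2)/2 = 1.1 m; q_3 = 0.96 × 0.58 × 1.1 = 0.6125 m³/s
w_4 = (6.8 − 4.2)/2 = 1.3 m; q_4 = 1.13 × 0.67 × 1.3 = 0.9842 m³/s
w_5 = (9.3 − 5.4)/2 = 1.95 m; q_5 = 1.22 × 0.79 × 1.95 = 1.879 m³/s
w_6 = (12.2 − 6.8)/2 = 2.7 m; q_6 = 1.00 × 0.68 × 2.7 = 1.836 m³/s
w_7 = (13.2 − 9.3)/2 = 1.95 m; q_7 = 0.73 × 0.32 × 1.95 = 0.4555 m³/s
w_8 = (13.2 − 12.2)/2 = 0.5 m; q_8 = 0.52 × 0.19 × 0.5 = 0.04940 m³/s
Q = Σ qᵢ = 6.867 m³/s

6.87 m³/s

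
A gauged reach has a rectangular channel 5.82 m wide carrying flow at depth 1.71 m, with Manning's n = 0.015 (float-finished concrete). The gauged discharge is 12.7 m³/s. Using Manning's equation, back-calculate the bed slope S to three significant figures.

0.000332

A = b·y = 5.82 × 1.71 = 9.952 m²
P = b + 2y = 5.82 + 2×1.71 = 9.240 m
R = A/P = 9.952/9.240 = 1.077 m
S = (Q·n / (1·A·R^(2/3)))² = (12.7×0.015 / (1×9.952×1.051))² = 0.0003319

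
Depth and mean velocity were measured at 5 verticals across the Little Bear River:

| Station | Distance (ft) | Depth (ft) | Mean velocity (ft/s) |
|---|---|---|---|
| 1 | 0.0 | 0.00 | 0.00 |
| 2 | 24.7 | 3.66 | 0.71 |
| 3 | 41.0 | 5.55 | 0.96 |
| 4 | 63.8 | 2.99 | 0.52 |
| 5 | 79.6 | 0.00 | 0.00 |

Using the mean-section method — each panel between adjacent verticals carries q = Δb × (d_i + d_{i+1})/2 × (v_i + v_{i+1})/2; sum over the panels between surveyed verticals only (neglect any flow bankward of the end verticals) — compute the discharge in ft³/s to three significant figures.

Panel 1-2: Δb = 24.7 ft, d̄ = (0.00+3.66)/2 = 1.83, v̄ = (0.00+0.71)/2 = 0.355 → q = 24.7×1.83×0.355 = 16.05 ft³/s
Panel 2-3: Δb = 16.3 ft, d̄ = (3.66+5.55)/2 = 4.605, v̄ = (0.71+0.96)/2 = 0.835 → q = 16.3×4.605×0.835 = 62.68 ft³/s
Panel 3-4: Δb = 22.8 ft, d̄ = (5.55+2.99)/2 = 4.27, v̄ = (0.96+0.52)/2 = 0.74 → q = 22.8×4.27×0.74 = 72.04 ft³/s
Panel 4-5: Δb = 15.8 ft, d̄ = (2.99+0.00)/2 = 1.495, v̄ = (0.52+0.00)/2 = 0.26 → q = 15.8×1.495×0.26 = 6.141 ft³/s
Q = Σ q = 156.9 ft³/s

157 ft³/s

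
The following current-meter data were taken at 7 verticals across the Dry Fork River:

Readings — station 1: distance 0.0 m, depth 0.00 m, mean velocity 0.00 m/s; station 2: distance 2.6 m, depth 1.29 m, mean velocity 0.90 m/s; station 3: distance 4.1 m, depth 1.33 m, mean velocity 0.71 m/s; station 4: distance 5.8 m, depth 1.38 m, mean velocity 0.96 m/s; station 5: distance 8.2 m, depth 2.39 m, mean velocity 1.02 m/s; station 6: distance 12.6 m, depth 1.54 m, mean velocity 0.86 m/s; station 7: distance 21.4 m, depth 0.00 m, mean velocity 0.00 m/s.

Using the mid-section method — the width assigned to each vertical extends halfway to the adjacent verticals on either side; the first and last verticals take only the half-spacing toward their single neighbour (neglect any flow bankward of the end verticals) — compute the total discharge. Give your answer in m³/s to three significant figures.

w_2 = (4.1 − 0.0)/2 = 2.05 m; q_2 = 0.90 × 1.29 × 2.05 = 2.380 m³/s
w_3 = (5.8 − 2.6)/2 = 1.6 m; q_3 = 0.71 × 1.33 × 1.6 = 1.511 m³/s
w_4 = (8.2 − 4.1)/2 = 2.05 m; q_4 = 0.96 × 1.38 × 2.05 = 2.716 m³/s
w_5 = (12.6 − 5.8)/2 = 3.4 m; q_5 = 1.02 × 2.39 × 3.4 = 8.289 m³/s
w_6 = (21.4 − 8.2)/2 = 6.6 m; q_6 = 0.86 × 1.54 × 6.6 = 8.741 m³/s
Stations 1, 7 contribute zero (depth or velocity is 0).
Q = Σ qᵢ = 23.64 m³/s

23.6 m³/s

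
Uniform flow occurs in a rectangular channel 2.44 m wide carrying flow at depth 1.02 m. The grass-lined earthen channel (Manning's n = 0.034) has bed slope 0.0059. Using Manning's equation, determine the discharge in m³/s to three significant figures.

A = b·y = 2.44 × 1.02 = 2.489 m²
P = b + 2y = 2.44 + 2×1.02 = 4.480 m
R = A/P = 2.489/4.480 = 0.5555 m
Q = (1/n)·A·R^(2/3)·S^(1/2) = (1/0.034) × 2.489 × 0.5555^(2/3) × 0.0059^(1/2) = 3.800 m³/s

3.80 m³/s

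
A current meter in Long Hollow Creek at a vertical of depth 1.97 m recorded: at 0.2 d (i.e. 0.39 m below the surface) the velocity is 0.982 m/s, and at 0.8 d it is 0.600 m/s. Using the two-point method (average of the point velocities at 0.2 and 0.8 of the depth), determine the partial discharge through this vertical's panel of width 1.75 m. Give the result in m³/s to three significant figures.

2.73 m³/s

v̄ = (0.982 + 0.600) / 2 = 0.7910 m/s
q = v̄ × d × w = 0.7910 × 1.97 × 1.75 = 2.727 m³/s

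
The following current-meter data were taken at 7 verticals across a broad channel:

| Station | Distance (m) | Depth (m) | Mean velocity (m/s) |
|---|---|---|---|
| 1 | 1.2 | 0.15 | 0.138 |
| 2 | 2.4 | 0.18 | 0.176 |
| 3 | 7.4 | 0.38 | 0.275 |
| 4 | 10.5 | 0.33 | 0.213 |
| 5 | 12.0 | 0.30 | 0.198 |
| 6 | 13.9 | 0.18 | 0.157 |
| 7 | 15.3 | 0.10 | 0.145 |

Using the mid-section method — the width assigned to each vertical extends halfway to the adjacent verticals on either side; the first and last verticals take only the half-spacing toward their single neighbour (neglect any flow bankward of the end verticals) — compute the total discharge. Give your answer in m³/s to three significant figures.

0.853 m³/s

w_1 = (2.4 − 1.2)/2 = 0.6 m; q_1 = 0.138 × 0.15 × 0.6 = 0.01242 m³/s
w_2 = (7.4 − 1.2)/2 = 3.1 m; q_2 = 0.176 × 0.18 × 3.1 = 0.09821 m³/s
w_3 = (10.5 − 2.4)/2 = 4.05 m; q_3 = 0.275 × 0.38 × 4.05 = 0.4232 m³/s
w_4 = (12.0 − 7.4)/2 = 2.3 m; q_4 = 0.213 × 0.33 × 2.3 = 0.1617 m³/s
w_5 = (13.9 − 10.5)/2 = 1.7 m; q_5 = 0.198 × 0.30 × 1.7 = 0.1010 m³/s
w_6 = (15.3 − 12.0)/2 = 1.65 m; q_6 = 0.157 × 0.18 × 1.65 = 0.04663 m³/s
w_7 = (15.3 − 13.9)/2 = 0.7 m; q_7 = 0.145 × 0.10 × 0.7 = 0.01015 m³/s
Q = Σ qᵢ = 0.8533 m³/s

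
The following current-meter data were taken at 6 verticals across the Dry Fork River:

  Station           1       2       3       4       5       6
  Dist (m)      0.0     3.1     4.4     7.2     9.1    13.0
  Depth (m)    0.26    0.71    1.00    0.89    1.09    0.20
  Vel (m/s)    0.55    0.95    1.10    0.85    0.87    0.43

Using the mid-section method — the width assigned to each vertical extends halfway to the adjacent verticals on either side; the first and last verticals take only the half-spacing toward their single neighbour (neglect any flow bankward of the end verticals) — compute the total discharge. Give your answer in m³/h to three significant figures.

31200 m³/h

w_1 = (3.1 − 0.0)/2 = 1.55 m; q_1 = 0.55 × 0.26 × 1.55 = 0.2217 m³/s
w_2 = (4.4 − 0.0)/2 = 2.2 m; q_2 = 0.95 × 0.71 × 2.2 = 1.484 m³/s
w_3 = (7.2 − 3.1)/2 = 2.05 m; q_3 = 1.10 × 1.00 × 2.05 = 2.255 m³/s
w_4 = (9.1 − 4.4)/2 = 2.35 m; q_4 = 0.85 × 0.89 × 2.35 = 1.778 m³/s
w_5 = (13.0 − 7.2)/2 = 2.9 m; q_5 = 0.87 × 1.09 × 2.9 = 2.750 m³/s
w_6 = (13.0 − 9.1)/2 = 1.95 m; q_6 = 0.43 × 0.20 × 1.95 = 0.1677 m³/s
Q = Σ qᵢ = 8.656 m³/s
= 8.656 × 3600 = 31160 m³/h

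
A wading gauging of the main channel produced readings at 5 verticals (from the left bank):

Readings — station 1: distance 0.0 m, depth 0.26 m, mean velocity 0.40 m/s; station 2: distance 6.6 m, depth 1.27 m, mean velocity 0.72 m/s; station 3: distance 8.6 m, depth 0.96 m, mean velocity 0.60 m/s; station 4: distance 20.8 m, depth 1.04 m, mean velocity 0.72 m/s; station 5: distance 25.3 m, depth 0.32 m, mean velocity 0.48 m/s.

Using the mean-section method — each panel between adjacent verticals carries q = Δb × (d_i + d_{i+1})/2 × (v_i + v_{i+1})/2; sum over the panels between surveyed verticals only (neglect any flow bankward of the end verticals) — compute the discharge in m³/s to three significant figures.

Panel 1-2: Δb = 6.6 m, d̄ = (0.26+1.27)/2 = 0.765, v̄ = (0.40+0.72)/2 = 0.56 → q = 6.6×0.765×0.56 = 2.827 m³/s
Panel 2-3: Δb = 2 m, d̄ = (1.27+0.96)/2 = 1.115, v̄ = (0.72+0.60)/2 = 0.66 → q = 2×1.115×0.66 = 1.472 m³/s
Panel 3-4: Δb = 12.2 m, d̄ = (0.96+1.04)/2 = 1, v̄ = (0.60+0.72)/2 = 0.66 → q = 12.2×1×0.66 = 8.052 m³/s
Panel 4-5: Δb = 4.5 m, d̄ = (1.04+0.32)/2 = 0.68, v̄ = (0.72+0.48)/2 = 0.6 → q = 4.5×0.68×0.6 = 1.836 m³/s
Q = Σ q = 14.19 m³/s

14.2 m³/s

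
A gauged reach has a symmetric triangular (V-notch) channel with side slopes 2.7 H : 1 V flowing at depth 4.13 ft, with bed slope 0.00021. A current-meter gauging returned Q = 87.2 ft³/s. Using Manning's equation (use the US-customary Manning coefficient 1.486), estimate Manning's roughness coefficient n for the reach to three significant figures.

0.0177

A = z·y² = 2.7×4.13² = 46.05 ft²
P = 2y√(1+z²) = 2×4.13×√(1+2.7²) = 23.78 ft
R = A/P = 46.05/23.78 = 1.936 ft
n = (1.486/Q)·A·R^(2/3)·S^(1/2) = (1.486/87.2) × 46.05 × 1.554 × 0.01449 = 0.01767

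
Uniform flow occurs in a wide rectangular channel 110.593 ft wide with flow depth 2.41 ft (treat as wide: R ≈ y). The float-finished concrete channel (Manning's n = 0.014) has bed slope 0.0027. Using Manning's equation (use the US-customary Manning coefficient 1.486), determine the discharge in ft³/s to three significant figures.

A = b·y = 110.593 × 2.41 = 266.5 ft²
Wide channel: R ≈ y = 2.41 ft
Q = (1.486/n)·A·R^(2/3)·S^(1/2) = (1.486/0.014) × 266.5 × 2.410^(2/3) × 0.0027^(1/2) = 2642 ft³/s

2640 ft³/s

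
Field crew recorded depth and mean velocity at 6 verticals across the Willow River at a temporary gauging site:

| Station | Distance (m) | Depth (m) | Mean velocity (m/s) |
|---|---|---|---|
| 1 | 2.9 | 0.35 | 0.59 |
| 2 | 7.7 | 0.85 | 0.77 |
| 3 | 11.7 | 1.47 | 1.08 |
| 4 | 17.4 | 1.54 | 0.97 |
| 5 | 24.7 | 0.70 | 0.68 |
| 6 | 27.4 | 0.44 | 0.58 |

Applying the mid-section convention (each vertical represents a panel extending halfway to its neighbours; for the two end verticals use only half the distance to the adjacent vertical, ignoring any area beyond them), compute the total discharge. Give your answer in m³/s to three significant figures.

w_1 = (7.7 − 2.9)/2 = 2.4 m; q_1 = 0.59 × 0.35 × 2.4 = 0.4956 m³/s
w_2 = (11.7 − 2.9)/2 = 4.4 m; q_2 = 0.77 × 0.85 × 4.4 = 2.880 m³/s
w_3 = (17.4 − 7.7)/2 = 4.85 m; q_3 = 1.08 × 1.47 × 4.85 = 7.700 m³/s
w_4 = (24.7 − 11.7)/2 = 6.5 m; q_4 = 0.97 × 1.54 × 6.5 = 9.710 m³/s
w_5 = (27.4 − 17.4)/2 = 5 m; q_5 = 0.68 × 0.70 × 5 = 2.380 m³/s
w_6 = (27.4 − 24.7)/2 = 1.35 m; q_6 = 0.58 × 0.44 × 1.35 = 0.3445 m³/s
Q = Σ qᵢ = 23.51 m³/s

23.5 m³/s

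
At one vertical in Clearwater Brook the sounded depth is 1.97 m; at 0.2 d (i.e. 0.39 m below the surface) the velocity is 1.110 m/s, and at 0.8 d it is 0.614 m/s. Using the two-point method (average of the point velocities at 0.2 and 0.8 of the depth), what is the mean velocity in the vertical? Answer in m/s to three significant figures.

v̄ = (1.110 + 0.614) / 2 = 0.8620 m/s

0.862 m/s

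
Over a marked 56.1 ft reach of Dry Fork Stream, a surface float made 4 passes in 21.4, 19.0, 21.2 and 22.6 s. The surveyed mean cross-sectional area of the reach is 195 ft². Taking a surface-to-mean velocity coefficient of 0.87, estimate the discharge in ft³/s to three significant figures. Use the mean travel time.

t̄ = (21.4 + 19.0 + 21.2 + 22.6) / 4 = 21.05 s
v_surface = L / t̄ = 56.1 / 21.05 = 2.665 ft/s
v_mean = 0.87 × 2.665 = 2.319 ft/s
Q = A × v_mean = 195 × 2.319 = 452.1 ft³/s

452 ft³/s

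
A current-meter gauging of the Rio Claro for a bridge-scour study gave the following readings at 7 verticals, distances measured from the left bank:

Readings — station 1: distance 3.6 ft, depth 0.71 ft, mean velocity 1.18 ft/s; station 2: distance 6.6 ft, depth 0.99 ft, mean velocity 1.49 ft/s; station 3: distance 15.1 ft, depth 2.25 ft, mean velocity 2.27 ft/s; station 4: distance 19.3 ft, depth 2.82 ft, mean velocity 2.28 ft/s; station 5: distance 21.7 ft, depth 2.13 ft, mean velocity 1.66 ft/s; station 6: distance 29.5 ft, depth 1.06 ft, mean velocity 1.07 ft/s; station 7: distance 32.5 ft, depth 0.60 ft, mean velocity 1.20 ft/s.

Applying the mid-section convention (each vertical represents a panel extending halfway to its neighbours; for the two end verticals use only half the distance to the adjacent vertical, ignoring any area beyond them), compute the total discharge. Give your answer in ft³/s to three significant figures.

w_1 = (6.6 − 3.6)/2 = 1.5 ft; q_1 = 1.18 × 0.71 × 1.5 = 1.257 ft³/s
w_2 = (15.1 − 3.6)/2 = 5.75 ft; q_2 = 1.49 × 0.99 × 5.75 = 8.482 ft³/s
w_3 = (19.3 − 6.6)/2 = 6.35 ft; q_3 = 2.27 × 2.25 × 6.35 = 32.43 ft³/s
w_4 = (21.7 − 15.1)/2 = 3.3 ft; q_4 = 2.28 × 2.82 × 3.3 = 21.22 ft³/s
w_5 = (29.5 − 19.3)/2 = 5.1 ft; q_5 = 1.66 × 2.13 × 5.1 = 18.03 ft³/s
w_6 = (32.5 − 21.7)/2 = 5.4 ft; q_6 = 1.07 × 1.06 × 5.4 = 6.125 ft³/s
w_7 = (32.5 − 29.5)/2 = 1.5 ft; q_7 = 1.20 × 0.60 × 1.5 = 1.080 ft³/s
Q = Σ qᵢ = 88.63 ft³/s

88.6 ft³/s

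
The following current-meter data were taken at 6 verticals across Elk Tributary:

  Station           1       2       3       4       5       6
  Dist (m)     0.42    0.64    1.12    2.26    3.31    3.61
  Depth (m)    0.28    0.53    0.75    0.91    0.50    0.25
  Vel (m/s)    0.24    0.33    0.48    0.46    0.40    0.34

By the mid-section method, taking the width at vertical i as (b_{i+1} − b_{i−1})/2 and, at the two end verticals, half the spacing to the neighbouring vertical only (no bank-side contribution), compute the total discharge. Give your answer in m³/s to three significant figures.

w_1 = (0.64 − 0.42)/2 = 0.11 m; q_1 = 0.24 × 0.28 × 0.11 = 0.007392 m³/s
w_2 = (1.12 − 0.42)/2 = 0.35 m; q_2 = 0.33 × 0.53 × 0.35 = 0.06122 m³/s
w_3 = (2.26 − 0.64)/2 = 0.81 m; q_3 = 0.48 × 0.75 × 0.81 = 0.2916 m³/s
w_4 = (3.31 − 1.12)/2 = 1.095 m; q_4 = 0.46 × 0.91 × 1.095 = 0.4584 m³/s
w_5 = (3.61 − 2.26)/2 = 0.675 m; q_5 = 0.40 × 0.50 × 0.675 = 0.1350 m³/s
w_6 = (3.61 − 3.31)/2 = 0.15 m; q_6 = 0.34 × 0.25 × 0.15 = 0.01275 m³/s
Q = Σ qᵢ = 0.9663 m³/s

0.966 m³/s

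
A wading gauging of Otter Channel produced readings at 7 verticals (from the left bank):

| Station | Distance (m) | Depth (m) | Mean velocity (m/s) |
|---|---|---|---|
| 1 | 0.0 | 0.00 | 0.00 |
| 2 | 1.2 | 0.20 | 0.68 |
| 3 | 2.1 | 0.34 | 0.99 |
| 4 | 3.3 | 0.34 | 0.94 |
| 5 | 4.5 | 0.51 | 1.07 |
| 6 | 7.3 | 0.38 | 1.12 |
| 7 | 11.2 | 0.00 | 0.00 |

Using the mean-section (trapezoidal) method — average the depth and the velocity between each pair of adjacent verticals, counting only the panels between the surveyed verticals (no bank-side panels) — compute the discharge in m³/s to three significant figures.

2.93 m³/s

Panel 1-2: Δb = 1.2 m, d̄ = (0.00+0.20)/2 = 0.1, v̄ = (0.00+0.68)/2 = 0.34 → q = 1.2×0.1×0.34 = 0.04080 m³/s
Panel 2-3: Δb = 0.9 m, d̄ = (0.20+0.34)/2 = 0.27, v̄ = (0.68+0.99)/2 = 0.835 → q = 0.9×0.27×0.835 = 0.2029 m³/s
Panel 3-4: Δb = 1.2 m, d̄ = (0.34+0.34)/2 = 0.34, v̄ = (0.99+0.94)/2 = 0.965 → q = 1.2×0.34×0.965 = 0.3937 m³/s
Panel 4-5: Δb = 1.2 m, d̄ = (0.34+0.51)/2 = 0.425, v̄ = (0.94+1.07)/2 = 1.005 → q = 1.2×0.425×1.005 = 0.5126 m³/s
Panel 5-6: Δb = 2.8 m, d̄ = (0.51+0.38)/2 = 0.445, v̄ = (1.07+1.12)/2 = 1.095 → q = 2.8×0.445×1.095 = 1.364 m³/s
Panel 6-7: Δb = 3.9 m, d̄ = (0.38+0.00)/2 = 0.19, v̄ = (1.12+0.00)/2 = 0.56 → q = 3.9×0.19×0.56 = 0.4150 m³/s
Q = Σ q = 2.929 m³/s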